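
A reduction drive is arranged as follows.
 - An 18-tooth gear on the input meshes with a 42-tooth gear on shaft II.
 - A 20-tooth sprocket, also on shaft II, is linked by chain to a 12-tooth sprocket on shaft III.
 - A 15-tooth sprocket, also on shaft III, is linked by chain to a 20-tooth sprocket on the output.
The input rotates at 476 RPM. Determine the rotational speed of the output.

gear mesh 42/18 = 2.3333 → 476/2.3333 = 204 RPM
chain 12/20 = 0.6 → 204/0.6 = 340 RPM
chain 20/15 = 1.3333 → 340/1.3333 = 255 RPM

255 RPM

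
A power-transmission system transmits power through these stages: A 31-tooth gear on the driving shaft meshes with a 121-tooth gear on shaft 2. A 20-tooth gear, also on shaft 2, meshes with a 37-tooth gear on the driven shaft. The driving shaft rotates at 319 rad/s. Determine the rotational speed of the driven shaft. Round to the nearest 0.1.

44.2 rad/s

the driving shaft → shaft 2 (gear mesh, 121/31): 319 ÷ 3.9032 = 81.727 rad/s
shaft 2 → the driven shaft (gear mesh, 37/20): 81.727 ÷ 1.85 = 44.177 rad/s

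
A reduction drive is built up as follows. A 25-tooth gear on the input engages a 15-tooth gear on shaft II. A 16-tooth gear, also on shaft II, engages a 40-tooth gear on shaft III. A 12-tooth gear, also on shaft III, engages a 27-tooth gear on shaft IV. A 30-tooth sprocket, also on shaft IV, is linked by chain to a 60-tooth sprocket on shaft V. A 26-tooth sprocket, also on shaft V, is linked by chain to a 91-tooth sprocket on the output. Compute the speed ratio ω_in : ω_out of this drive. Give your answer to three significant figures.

23.6

Each stage contributes driven/driver: gear mesh 15/25 = 0.6, gear mesh 40/16 = 2.5, gear mesh 27/12 = 2.25, chain 60/30 = 2, chain 91/26 = 3.5.
Overall: 0.6 × 2.5 × 2.25 × 2 × 3.5 = 23.625.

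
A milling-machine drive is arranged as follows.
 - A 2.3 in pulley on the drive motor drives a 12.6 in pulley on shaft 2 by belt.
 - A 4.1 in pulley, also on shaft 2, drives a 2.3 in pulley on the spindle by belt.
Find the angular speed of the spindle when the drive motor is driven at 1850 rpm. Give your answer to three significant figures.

the drive motor → shaft 2 (belt, 12.6/2.3): 1850 ÷ 5.4783 = 337.7 rpm
shaft 2 → the spindle (belt, 2.3/4.1): 337.7 ÷ 0.56098 = 601.98 rpm

602 rpm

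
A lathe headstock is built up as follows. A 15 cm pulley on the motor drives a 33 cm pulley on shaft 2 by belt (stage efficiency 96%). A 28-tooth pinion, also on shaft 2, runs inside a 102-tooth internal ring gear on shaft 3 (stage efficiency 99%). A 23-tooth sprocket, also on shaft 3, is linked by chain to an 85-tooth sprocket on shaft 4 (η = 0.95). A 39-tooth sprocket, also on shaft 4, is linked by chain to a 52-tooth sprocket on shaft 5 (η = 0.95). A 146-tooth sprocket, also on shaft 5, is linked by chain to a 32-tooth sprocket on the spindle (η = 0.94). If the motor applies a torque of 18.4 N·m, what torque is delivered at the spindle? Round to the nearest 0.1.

128.4 N·m

After the belt (33/15): 18.4 × 2.2 × 0.96 = 38.861 N·m
After the internal gear (102/28): 38.861 × 3.6429 × 0.99 = 140.15 N·m
After the chain (85/23): 140.15 × 3.6957 × 0.95 = 492.04 N·m
After the chain (52/39): 492.04 × 1.3333 × 0.95 = 623.26 N·m
After the chain (32/146): 623.26 × 0.21918 × 0.94 = 128.41 N·m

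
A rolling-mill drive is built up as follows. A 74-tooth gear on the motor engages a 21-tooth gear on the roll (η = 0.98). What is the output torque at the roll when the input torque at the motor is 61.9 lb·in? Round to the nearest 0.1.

gear mesh 21/74 = 0.28378 → τ = 61.9·0.28378·0.98 = 17.215 lb·in

17.2 lb·in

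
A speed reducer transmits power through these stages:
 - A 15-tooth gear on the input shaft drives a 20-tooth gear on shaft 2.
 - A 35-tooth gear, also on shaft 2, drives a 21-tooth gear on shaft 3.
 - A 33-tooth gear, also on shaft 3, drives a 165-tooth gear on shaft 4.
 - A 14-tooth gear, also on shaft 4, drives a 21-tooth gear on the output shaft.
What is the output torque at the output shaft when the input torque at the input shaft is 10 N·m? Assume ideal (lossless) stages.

60 N·m

After the gear mesh (20/15): 10 × 1.3333 = 13.333 N·m
After the gear mesh (21/35): 13.333 × 0.6 = 8 N·m
After the gear mesh (165/33): 8 × 5 = 40 N·m
After the gear mesh (21/14): 40 × 1.5 = 60 N·m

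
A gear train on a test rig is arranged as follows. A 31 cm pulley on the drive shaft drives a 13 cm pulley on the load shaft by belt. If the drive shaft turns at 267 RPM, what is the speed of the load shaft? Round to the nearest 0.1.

Belt: ratio = 13/31 = 0.41935, so the load shaft turns at 267 / 0.41935 = 636.69 RPM.

636.7 RPM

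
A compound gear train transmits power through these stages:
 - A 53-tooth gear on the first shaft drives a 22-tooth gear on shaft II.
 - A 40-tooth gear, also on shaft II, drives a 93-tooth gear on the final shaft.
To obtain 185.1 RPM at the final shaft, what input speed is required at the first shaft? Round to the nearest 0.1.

Overall ratio R = 0.41509 × 2.325 = 0.96509.
Required input speed = output speed × R = 185.1 × 0.96509 = 178.64 RPM.

178.6 RPM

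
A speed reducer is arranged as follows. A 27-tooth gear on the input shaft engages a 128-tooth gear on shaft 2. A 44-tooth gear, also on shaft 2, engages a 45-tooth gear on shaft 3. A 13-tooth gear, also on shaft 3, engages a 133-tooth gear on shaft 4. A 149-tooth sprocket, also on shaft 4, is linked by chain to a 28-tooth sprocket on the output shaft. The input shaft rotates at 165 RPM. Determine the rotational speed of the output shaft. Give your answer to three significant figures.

the input shaft → shaft 2 (gear mesh, 128/27): 165 ÷ 4.7407 = 34.805 RPM
shaft 2 → shaft 3 (gear mesh, 45/44): 34.805 ÷ 1.0227 = 34.031 RPM
shaft 3 → shaft 4 (gear mesh, 133/13): 34.031 ÷ 10.231 = 3.3264 RPM
shaft 4 → the output shaft (chain, 28/149): 3.3264 ÷ 0.18792 = 17.701 RPM

17.7 RPM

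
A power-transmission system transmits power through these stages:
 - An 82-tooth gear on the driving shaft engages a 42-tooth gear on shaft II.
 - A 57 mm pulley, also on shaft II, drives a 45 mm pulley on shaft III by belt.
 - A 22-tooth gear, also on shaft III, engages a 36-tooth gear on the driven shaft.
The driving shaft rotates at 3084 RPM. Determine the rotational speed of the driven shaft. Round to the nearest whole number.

4661 RPM

Gear mesh: ratio = 42/82 = 0.5122, so shaft II turns at 3084 / 0.5122 = 6021.1 RPM.
Belt: ratio = 45/57 = 0.78947, so shaft III turns at 6021.1 / 0.78947 = 7626.8 RPM.
Gear mesh: ratio = 36/22 = 1.6364, so the driven shaft turns at 7626.8 / 1.6364 = 4660.8 RPM.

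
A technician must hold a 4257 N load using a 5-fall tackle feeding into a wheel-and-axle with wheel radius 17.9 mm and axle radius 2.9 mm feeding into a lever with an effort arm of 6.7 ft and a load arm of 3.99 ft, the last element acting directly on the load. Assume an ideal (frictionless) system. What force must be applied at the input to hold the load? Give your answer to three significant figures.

82.1 N

Block-and-tackle MA = number of supporting rope parts = 5.
Wheel-and-axle MA = R/r = 17.9/2.9 = 6.1724.
Lever MA = effort arm / load arm = 6.7/3.99 = 1.6792.
Combined ideal MA = 5 × 6.1724 × 1.6792 = 51.824.
Effort = load / MA = 4257 / 51.824 = 82.144 N.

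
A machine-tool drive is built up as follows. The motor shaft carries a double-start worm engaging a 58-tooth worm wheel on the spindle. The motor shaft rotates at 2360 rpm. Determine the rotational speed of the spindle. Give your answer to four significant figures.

81.38 rpm

worm 58/2 = 29 → 2360/29 = 81.379 rpm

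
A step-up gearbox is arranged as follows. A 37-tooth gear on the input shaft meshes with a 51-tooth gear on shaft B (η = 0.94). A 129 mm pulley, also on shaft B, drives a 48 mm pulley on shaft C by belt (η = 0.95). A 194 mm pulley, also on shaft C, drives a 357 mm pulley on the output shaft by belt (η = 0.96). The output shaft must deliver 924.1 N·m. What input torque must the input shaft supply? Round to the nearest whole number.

Overall ratio R = 1.3784 × 0.37209 × 1.8402 = 0.94381; overall efficiency η = 0.94 × 0.95 × 0.96 = 0.8573.
Input torque = output torque / (R × η) = 924.1 / (0.94381 × 0.8573) = 1142.1 N·m.

1142 N·m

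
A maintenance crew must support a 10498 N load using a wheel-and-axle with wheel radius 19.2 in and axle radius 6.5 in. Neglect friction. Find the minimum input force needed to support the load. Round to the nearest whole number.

Wheel-and-axle MA = R/r = 19.2/6.5 = 2.9538.
Effort = load / MA = 10498 / 2.9538 = 3554 N.

3554 N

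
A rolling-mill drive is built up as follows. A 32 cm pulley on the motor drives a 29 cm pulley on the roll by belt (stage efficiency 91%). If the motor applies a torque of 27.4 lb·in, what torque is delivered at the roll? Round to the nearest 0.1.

22.6 lb·in

After the belt (29/32): 27.4 × 0.90625 × 0.91 = 22.596 lb·in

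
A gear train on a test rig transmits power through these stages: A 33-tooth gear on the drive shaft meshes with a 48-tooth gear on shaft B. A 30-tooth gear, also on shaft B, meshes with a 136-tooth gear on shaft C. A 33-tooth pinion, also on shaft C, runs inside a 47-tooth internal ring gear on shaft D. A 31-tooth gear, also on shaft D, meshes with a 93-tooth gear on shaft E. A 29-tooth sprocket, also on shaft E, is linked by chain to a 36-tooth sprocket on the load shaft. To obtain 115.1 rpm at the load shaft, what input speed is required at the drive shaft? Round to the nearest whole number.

4026 rpm

Overall ratio R = 1.4545 × 4.5333 × 1.4242 × 3 × 1.2414 = 34.975.
Required input speed = output speed × R = 115.1 × 34.975 = 4025.6 rpm.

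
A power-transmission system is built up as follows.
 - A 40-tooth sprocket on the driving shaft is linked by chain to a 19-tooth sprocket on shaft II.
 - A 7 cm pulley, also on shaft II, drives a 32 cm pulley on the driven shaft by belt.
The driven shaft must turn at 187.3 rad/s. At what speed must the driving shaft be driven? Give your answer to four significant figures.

406.7 rad/s

Overall ratio R = 0.475 × 4.5714 = 2.1714.
Required input speed = output speed × R = 187.3 × 2.1714 = 406.71 rad/s.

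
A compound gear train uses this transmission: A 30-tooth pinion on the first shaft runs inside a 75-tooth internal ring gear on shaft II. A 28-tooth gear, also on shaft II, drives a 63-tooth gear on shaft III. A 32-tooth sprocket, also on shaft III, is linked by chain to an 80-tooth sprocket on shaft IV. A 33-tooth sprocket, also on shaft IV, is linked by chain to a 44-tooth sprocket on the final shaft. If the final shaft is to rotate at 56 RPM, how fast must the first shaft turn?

Overall ratio R = 2.5 × 2.25 × 2.5 × 1.3333 = 18.75.
Required input speed = output speed × R = 56 × 18.75 = 1050 RPM.

1050 RPM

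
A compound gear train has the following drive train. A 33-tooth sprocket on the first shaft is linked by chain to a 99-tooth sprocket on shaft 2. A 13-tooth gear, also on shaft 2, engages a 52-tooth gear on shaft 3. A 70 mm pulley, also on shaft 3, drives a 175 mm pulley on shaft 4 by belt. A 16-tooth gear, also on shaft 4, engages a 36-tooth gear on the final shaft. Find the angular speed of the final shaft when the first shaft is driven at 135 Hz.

chain 99/33 = 3 → 135/3 = 45 Hz
gear mesh 52/13 = 4 → 45/4 = 11.25 Hz
belt 175/70 = 2.5 → 11.25/2.5 = 4.5 Hz
gear mesh 36/16 = 2.25 → 4.5/2.25 = 2 Hz

2 Hz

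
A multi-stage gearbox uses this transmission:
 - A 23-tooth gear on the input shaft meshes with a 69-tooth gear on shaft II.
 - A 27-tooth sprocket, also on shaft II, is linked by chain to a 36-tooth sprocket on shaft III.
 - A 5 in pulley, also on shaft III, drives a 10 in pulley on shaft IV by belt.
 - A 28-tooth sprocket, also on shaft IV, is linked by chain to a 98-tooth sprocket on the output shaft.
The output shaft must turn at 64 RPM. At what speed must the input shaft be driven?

1792 RPM

Overall ratio R = 3 × 1.3333 × 2 × 3.5 = 28.
Required input speed = output speed × R = 64 × 28 = 1792 RPM.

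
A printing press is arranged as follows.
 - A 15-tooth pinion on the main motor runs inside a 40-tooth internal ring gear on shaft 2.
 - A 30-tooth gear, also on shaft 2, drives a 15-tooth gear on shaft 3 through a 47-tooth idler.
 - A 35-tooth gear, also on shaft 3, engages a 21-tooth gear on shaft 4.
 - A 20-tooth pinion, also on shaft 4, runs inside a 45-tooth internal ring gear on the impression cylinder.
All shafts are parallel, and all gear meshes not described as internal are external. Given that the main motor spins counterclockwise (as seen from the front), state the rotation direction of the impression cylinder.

the main motor → shaft 2: internal mesh, same direction → CCW.
shaft 2 → shaft 3: driver → idler → driven is 2 external meshes, 2 reversals → CCW.
shaft 3 → shaft 4: external mesh, 1 reversal → CW.
shaft 4 → the impression cylinder: internal mesh, same direction → CW.
3 reversals in total — an odd number — so the impression cylinder turns opposite to the main motor.

clockwise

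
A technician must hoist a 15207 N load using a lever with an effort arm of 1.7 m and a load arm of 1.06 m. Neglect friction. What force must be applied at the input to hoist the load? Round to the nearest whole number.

9482 N

Lever MA = effort arm / load arm = 1.7/1.06 = 1.6038.
Effort = load / MA = 15207 / 1.6038 = 9482 N.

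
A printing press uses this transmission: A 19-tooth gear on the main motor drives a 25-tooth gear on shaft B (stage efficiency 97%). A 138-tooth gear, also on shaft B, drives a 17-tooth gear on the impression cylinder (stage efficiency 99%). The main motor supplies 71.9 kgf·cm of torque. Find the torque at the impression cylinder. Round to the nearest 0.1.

After the gear mesh (25/19): 71.9 × 1.3158 × 0.97 = 91.767 kgf·cm
After the gear mesh (17/138): 91.767 × 0.12319 × 0.99 = 11.192 kgf·cm

11.2 kgf·cm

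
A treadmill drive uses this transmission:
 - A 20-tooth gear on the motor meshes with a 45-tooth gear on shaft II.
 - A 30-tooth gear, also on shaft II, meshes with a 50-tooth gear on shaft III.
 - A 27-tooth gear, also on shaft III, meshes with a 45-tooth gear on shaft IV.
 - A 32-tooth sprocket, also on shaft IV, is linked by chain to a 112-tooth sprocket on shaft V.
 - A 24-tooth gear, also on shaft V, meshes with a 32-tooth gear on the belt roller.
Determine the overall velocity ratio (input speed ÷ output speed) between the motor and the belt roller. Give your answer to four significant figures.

29.17

Each stage contributes driven/driver: gear mesh 45/20 = 2.25, gear mesh 50/30 = 1.6667, gear mesh 45/27 = 1.6667, chain 112/32 = 3.5, gear mesh 32/24 = 1.3333.
Overall: 2.25 × 1.6667 × 1.6667 × 3.5 × 1.3333 = 29.167.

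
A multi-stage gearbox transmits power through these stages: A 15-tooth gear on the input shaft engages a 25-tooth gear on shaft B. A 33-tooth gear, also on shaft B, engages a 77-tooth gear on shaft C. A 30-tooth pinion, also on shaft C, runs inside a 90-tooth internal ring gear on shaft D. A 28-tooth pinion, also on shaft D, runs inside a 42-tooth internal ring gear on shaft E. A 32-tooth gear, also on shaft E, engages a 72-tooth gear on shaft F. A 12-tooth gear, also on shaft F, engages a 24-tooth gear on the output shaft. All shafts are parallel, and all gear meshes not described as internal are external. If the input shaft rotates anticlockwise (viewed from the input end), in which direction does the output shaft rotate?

the input shaft → shaft B: external mesh, 1 reversal → CW.
shaft B → shaft C: external mesh, 1 reversal → CCW.
shaft C → shaft D: internal mesh, same direction → CCW.
shaft D → shaft E: internal mesh, same direction → CCW.
shaft E → shaft F: external mesh, 1 reversal → CW.
shaft F → the output shaft: external mesh, 1 reversal → CCW.
4 reversals in total — an even number — so the output shaft turns the same way as the input shaft.

anticlockwise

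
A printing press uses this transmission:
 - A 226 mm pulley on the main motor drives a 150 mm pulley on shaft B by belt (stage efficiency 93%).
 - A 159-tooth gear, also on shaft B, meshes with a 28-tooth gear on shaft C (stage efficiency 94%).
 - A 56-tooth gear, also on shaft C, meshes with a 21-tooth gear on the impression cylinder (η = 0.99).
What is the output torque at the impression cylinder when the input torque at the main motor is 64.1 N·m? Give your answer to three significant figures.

2.43 N·m

belt 150/226 = 0.66372 → τ = 64.1·0.66372·0.93 = 39.566 N·m
gear mesh 28/159 = 0.1761 → τ = 39.566·0.1761·0.94 = 6.5496 N·m
gear mesh 21/56 = 0.375 → τ = 6.5496·0.375·0.99 = 2.4315 N·m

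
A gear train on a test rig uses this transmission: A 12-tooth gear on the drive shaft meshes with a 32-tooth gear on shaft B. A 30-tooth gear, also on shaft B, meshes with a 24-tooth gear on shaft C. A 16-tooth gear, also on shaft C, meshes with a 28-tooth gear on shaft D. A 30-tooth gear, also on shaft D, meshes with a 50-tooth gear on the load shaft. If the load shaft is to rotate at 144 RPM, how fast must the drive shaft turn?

896 RPM

Overall ratio R = 2.6667 × 0.8 × 1.75 × 1.6667 = 6.2222.
Required input speed = output speed × R = 144 × 6.2222 = 896 RPM.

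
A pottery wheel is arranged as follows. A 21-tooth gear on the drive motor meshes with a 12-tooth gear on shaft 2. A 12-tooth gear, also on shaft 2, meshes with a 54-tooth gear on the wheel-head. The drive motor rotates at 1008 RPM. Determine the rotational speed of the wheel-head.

392 RPM

Gear mesh: ratio = 12/21 = 0.57143, so shaft 2 turns at 1008 / 0.57143 = 1764 RPM.
Gear mesh: ratio = 54/12 = 4.5, so the wheel-head turns at 1764 / 4.5 = 392 RPM.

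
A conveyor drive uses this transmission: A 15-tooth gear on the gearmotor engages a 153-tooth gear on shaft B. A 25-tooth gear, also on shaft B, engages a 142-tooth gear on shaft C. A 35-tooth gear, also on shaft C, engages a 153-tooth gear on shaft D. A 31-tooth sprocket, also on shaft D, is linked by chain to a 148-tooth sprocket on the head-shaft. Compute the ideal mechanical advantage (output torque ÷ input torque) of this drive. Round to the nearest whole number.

Each stage contributes driven/driver: gear mesh 153/15 = 10.2, gear mesh 142/25 = 5.68, gear mesh 153/35 = 4.3714, chain 148/31 = 4.7742.
Overall: 10.2 × 5.68 × 4.3714 × 4.7742 = 1209.1.

1209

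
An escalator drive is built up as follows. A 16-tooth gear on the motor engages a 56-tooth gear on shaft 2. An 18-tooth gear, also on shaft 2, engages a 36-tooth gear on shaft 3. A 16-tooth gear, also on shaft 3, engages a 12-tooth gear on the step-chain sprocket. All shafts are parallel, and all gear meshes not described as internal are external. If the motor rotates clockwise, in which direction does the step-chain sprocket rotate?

counterclockwise

the motor → shaft 2: external mesh, 1 reversal → CCW.
shaft 2 → shaft 3: external mesh, 1 reversal → CW.
shaft 3 → the step-chain sprocket: external mesh, 1 reversal → CCW.
3 reversals in total — an odd number — so the step-chain sprocket turns opposite to the motor.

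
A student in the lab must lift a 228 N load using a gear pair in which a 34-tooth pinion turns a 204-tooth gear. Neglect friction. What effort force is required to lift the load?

38 N

Gear pair MA = 204/34 = 6.
Effort = load / MA = 228 / 6 = 38 N.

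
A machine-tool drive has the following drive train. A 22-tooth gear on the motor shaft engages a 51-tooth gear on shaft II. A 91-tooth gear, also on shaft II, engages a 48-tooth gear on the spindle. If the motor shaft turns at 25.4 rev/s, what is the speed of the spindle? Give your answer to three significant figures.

gear mesh 51/22 = 2.3182 → 25.4/2.3182 = 10.957 rev/s
gear mesh 48/91 = 0.52747 → 10.957/0.52747 = 20.772 rev/s

20.8 rev/s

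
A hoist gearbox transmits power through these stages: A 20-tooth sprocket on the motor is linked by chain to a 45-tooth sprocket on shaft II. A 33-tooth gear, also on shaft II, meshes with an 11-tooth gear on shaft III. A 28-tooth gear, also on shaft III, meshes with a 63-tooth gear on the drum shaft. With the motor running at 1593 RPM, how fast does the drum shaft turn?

Chain: ratio = 45/20 = 2.25, so shaft II turns at 1593 / 2.25 = 708 RPM.
Gear mesh: ratio = 11/33 = 0.33333, so shaft III turns at 708 / 0.33333 = 2124 RPM.
Gear mesh: ratio = 63/28 = 2.25, so the drum shaft turns at 2124 / 2.25 = 944 RPM.

944 RPM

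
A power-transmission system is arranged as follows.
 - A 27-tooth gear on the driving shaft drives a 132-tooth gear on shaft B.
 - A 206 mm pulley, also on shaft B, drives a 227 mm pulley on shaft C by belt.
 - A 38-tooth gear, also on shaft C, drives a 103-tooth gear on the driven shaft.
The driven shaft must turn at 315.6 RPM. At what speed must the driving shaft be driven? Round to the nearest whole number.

Overall ratio R = 4.8889 × 1.1019 × 2.7105 = 14.602.
Required input speed = output speed × R = 315.6 × 14.602 = 4608.5 RPM.

4608 RPM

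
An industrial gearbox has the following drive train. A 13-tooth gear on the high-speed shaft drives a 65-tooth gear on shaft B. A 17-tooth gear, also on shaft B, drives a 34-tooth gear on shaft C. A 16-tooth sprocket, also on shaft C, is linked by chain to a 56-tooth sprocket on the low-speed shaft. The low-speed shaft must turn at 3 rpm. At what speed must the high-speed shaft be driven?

Overall ratio R = 5 × 2 × 3.5 = 35.
Required input speed = output speed × R = 3 × 35 = 105 rpm.

105 rpm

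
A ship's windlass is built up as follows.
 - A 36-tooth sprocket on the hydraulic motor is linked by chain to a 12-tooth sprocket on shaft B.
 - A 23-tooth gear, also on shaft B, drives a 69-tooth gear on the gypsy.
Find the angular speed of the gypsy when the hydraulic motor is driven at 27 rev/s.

27 rev/s

Chain: ratio = 12/36 = 0.33333, so shaft B turns at 27 / 0.33333 = 81 rev/s.
Gear mesh: ratio = 69/23 = 3, so the gypsy turns at 81 / 3 = 27 rev/s.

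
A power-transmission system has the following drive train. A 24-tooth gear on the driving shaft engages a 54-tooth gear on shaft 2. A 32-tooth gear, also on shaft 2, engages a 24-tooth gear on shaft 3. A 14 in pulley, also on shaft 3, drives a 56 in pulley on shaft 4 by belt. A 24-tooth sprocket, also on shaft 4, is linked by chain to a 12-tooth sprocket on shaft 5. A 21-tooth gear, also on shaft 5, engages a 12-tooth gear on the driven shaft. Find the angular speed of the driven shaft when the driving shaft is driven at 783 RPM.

Gear mesh: ratio = 54/24 = 2.25, so shaft 2 turns at 783 / 2.25 = 348 RPM.
Gear mesh: ratio = 24/32 = 0.75, so shaft 3 turns at 348 / 0.75 = 464 RPM.
Belt: ratio = 56/14 = 4, so shaft 4 turns at 464 / 4 = 116 RPM.
Chain: ratio = 12/24 = 0.5, so shaft 5 turns at 116 / 0.5 = 232 RPM.
Gear mesh: ratio = 12/21 = 0.57143, so the driven shaft turns at 232 / 0.57143 = 406 RPM.

406 RPM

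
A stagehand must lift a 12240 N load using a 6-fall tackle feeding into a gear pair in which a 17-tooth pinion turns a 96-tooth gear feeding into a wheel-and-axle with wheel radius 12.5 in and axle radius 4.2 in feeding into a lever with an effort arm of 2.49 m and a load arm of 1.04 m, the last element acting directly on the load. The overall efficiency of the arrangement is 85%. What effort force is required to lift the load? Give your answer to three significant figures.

59.6 N

Block-and-tackle MA = number of supporting rope parts = 6.
Gear pair MA = 96/17 = 5.6471.
Wheel-and-axle MA = R/r = 12.5/4.2 = 2.9762.
Lever MA = effort arm / load arm = 2.49/1.04 = 2.3942.
Combined ideal MA = 6 × 5.6471 × 2.9762 × 2.3942 = 241.44.
Actual MA = 241.44 × 0.85 = 205.22.
Effort = load / actual MA = 12240 / 205.22 = 59.643 N.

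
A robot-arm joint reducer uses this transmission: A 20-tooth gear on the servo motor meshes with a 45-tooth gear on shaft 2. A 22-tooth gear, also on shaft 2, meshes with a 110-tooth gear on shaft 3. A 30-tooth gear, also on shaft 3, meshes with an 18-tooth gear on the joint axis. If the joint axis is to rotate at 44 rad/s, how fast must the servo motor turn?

297 rad/s

Overall ratio R = 2.25 × 5 × 0.6 = 6.75.
Required input speed = output speed × R = 44 × 6.75 = 297 rad/s.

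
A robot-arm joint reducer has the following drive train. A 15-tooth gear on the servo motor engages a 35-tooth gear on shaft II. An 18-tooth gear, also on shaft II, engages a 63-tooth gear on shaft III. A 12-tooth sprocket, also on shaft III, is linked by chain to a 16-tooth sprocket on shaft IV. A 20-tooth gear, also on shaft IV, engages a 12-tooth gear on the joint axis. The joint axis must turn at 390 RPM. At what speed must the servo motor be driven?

Overall ratio R = 2.3333 × 3.5 × 1.3333 × 0.6 = 6.5333.
Required input speed = output speed × R = 390 × 6.5333 = 2548 RPM.

2548 RPM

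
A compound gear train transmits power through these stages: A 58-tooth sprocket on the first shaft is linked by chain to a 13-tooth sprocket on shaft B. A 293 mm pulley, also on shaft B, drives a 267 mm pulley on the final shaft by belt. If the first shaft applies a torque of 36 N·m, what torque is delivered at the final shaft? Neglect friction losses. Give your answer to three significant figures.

7.35 N·m

Chain: ratio = 13/58 = 0.22414; torque at shaft B = 36 × 0.22414 = 8.069 N·m.
Belt: ratio = 267/293 = 0.91126; torque at the final shaft = 8.069 × 0.91126 = 7.3529 N·m.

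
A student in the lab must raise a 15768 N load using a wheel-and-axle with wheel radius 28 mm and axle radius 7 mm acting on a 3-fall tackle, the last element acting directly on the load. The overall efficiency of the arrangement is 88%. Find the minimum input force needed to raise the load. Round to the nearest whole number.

Wheel-and-axle MA = R/r = 28/7 = 4.
Block-and-tackle MA = number of supporting rope parts = 3.
Combined ideal MA = 4 × 3 = 12.
Actual MA = 12 × 0.88 = 10.56.
Effort = load / actual MA = 15768 / 10.56 = 1493.2 N.

1493 N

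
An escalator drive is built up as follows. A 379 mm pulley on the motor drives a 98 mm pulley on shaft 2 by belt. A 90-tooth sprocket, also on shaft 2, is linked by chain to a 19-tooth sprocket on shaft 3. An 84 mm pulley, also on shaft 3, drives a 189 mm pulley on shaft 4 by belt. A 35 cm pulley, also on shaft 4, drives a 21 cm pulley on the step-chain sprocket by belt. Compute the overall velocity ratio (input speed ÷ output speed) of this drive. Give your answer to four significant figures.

Each stage contributes driven/driver: belt 98/379 = 0.25858, chain 19/90 = 0.21111, belt 189/84 = 2.25, belt 21/35 = 0.6.
Overall: 0.25858 × 0.21111 × 2.25 × 0.6 = 0.073694.

0.07369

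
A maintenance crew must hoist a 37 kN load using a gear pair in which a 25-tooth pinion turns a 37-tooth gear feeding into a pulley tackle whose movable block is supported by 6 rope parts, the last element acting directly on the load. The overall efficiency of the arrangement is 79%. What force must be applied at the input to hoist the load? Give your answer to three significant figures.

Gear pair MA = 37/25 = 1.48.
Block-and-tackle MA = number of supporting rope parts = 6.
Combined ideal MA = 1.48 × 6 = 8.88.
Actual MA = 8.88 × 0.79 = 7.0152.
Effort = load / actual MA = 37 / 7.0152 = 5.2743 kN.

5.27 kN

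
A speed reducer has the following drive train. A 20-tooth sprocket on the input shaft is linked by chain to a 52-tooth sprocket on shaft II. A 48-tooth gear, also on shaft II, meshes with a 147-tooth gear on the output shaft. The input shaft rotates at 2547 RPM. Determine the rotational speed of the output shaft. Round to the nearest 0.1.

chain 52/20 = 2.6 → 2547/2.6 = 979.62 RPM
gear mesh 147/48 = 3.0625 → 979.62/3.0625 = 319.87 RPM

319.9 RPM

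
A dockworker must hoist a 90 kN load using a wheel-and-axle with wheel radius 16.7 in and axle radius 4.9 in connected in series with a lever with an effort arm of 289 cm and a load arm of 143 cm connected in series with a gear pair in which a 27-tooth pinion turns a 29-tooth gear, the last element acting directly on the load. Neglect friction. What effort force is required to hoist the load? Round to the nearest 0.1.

Wheel-and-axle MA = R/r = 16.7/4.9 = 3.4082.
Lever MA = effort arm / load arm = 289/143 = 2.021.
Gear pair MA = 29/27 = 1.0741.
Combined ideal MA = 3.4082 × 2.021 × 1.0741 = 7.398.
Effort = load / MA = 90 / 7.398 = 12.165 kN.

12.2 kN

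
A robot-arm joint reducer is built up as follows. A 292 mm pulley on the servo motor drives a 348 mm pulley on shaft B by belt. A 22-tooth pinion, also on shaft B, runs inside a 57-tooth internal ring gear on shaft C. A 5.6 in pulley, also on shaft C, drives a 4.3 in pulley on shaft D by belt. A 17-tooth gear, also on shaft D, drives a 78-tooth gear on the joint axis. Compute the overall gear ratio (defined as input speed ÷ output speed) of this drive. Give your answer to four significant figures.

Each stage contributes driven/driver: belt 348/292 = 1.1918, internal gear 57/22 = 2.5909, belt 4.3/5.6 = 0.76786, gear mesh 78/17 = 4.5882.
Overall: 1.1918 × 2.5909 × 0.76786 × 4.5882 = 10.879.

10.88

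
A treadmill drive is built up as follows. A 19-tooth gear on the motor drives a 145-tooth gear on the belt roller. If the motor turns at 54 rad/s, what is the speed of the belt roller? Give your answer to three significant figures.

7.08 rad/s

Gear mesh: ratio = 145/19 = 7.6316, so the belt roller turns at 54 / 7.6316 = 7.0759 rad/s.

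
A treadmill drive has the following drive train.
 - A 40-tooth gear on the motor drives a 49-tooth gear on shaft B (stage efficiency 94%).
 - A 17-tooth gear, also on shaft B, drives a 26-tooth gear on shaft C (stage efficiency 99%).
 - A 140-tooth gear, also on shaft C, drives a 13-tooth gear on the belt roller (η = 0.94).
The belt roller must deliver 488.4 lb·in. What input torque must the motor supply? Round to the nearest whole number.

3209 lb·in

Overall ratio R = 1.225 × 1.5294 × 0.092857 = 0.17397; overall efficiency η = 0.94 × 0.99 × 0.94 = 0.8748.
Input torque = output torque / (R × η) = 488.4 / (0.17397 × 0.8748) = 3209.3 lb·in.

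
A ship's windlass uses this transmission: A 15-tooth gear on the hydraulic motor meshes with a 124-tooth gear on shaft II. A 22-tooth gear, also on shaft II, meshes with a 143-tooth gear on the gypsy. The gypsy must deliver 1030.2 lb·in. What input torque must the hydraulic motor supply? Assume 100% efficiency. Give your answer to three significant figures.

19.2 lb·in

Overall ratio R = 8.2667 × 6.5 = 53.733.
Input torque = output torque / R = 1030.2 / 53.733 = 19.172 lb·in.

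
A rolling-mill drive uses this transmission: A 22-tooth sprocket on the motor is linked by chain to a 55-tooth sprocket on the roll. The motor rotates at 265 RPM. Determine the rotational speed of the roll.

Chain: ratio = 55/22 = 2.5, so the roll turns at 265 / 2.5 = 106 RPM.

106 RPM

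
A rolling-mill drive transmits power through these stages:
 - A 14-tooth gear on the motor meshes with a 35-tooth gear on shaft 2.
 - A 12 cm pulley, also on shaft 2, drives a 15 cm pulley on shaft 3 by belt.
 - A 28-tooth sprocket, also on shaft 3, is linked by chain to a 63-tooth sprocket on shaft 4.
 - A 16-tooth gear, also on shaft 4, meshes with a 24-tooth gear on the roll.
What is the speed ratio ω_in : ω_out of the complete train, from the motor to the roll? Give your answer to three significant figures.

10.5

Each stage contributes driven/driver: gear mesh 35/14 = 2.5, belt 15/12 = 1.25, chain 63/28 = 2.25, gear mesh 24/16 = 1.5.
Overall: 2.5 × 1.25 × 2.25 × 1.5 = 10.547.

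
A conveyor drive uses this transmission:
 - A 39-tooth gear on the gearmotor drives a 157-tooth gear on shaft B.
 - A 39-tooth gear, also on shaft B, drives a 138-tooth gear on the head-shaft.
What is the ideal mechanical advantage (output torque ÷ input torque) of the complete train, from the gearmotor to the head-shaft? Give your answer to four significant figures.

Each stage contributes driven/driver: gear mesh 157/39 = 4.0256, gear mesh 138/39 = 3.5385.
Overall: 4.0256 × 3.5385 = 14.245.

14.24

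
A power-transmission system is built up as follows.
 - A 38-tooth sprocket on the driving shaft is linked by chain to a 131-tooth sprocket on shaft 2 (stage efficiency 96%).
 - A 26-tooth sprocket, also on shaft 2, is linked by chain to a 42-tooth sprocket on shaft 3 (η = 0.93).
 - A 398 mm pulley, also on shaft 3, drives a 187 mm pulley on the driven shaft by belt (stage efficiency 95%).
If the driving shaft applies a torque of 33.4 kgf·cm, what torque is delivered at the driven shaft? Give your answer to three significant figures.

After the chain (131/38): 33.4 × 3.4474 × 0.96 = 110.54 kgf·cm
After the chain (42/26): 110.54 × 1.6154 × 0.93 = 166.06 kgf·cm
After the belt (187/398): 166.06 × 0.46985 × 0.95 = 74.122 kgf·cm

74.1 kgf·cm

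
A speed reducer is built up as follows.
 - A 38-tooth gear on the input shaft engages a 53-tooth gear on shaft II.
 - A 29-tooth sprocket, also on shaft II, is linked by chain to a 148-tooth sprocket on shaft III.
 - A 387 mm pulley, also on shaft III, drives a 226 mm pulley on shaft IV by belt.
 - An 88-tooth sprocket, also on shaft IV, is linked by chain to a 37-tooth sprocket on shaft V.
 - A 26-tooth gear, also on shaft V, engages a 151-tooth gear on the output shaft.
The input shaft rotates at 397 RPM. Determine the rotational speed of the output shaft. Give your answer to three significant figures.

Gear mesh: ratio = 53/38 = 1.3947, so shaft II turns at 397 / 1.3947 = 284.64 RPM.
Chain: ratio = 148/29 = 5.1034, so shaft III turns at 284.64 / 5.1034 = 55.774 RPM.
Belt: ratio = 226/387 = 0.58398, so shaft IV turns at 55.774 / 0.58398 = 95.507 RPM.
Chain: ratio = 37/88 = 0.42045, so shaft V turns at 95.507 / 0.42045 = 227.15 RPM.
Gear mesh: ratio = 151/26 = 5.8077, so the output shaft turns at 227.15 / 5.8077 = 39.112 RPM.

39.1 RPM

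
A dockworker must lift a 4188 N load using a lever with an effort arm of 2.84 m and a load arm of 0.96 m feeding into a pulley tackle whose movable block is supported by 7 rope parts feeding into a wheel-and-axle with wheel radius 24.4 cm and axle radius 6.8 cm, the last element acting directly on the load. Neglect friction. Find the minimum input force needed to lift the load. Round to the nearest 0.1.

Lever MA = effort arm / load arm = 2.84/0.96 = 2.9583.
Block-and-tackle MA = number of supporting rope parts = 7.
Wheel-and-axle MA = R/r = 24.4/6.8 = 3.5882.
Combined ideal MA = 2.9583 × 7 × 3.5882 = 74.306.
Effort = load / MA = 4188 / 74.306 = 56.361 N.

56.4 N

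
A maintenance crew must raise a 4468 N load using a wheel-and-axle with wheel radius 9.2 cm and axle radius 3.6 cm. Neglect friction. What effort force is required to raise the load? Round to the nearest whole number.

Wheel-and-axle MA = R/r = 9.2/3.6 = 2.5556.
Effort = load / MA = 4468 / 2.5556 = 1748.3 N.

1748 N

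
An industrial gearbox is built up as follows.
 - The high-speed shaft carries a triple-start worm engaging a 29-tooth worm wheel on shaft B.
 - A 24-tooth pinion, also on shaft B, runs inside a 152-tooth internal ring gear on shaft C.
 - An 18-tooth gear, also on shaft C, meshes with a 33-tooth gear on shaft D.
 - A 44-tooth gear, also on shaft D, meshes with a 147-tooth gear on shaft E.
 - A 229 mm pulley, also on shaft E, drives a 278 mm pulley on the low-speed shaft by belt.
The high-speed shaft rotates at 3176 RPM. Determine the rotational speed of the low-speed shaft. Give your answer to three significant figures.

worm 29/3 = 9.6667 → 3176/9.6667 = 328.55 RPM
internal gear 152/24 = 6.3333 → 328.55/6.3333 = 51.877 RPM
gear mesh 33/18 = 1.8333 → 51.877/1.8333 = 28.296 RPM
gear mesh 147/44 = 3.3409 → 28.296/3.3409 = 8.4696 RPM
belt 278/229 = 1.214 → 8.4696/1.214 = 6.9768 RPM

6.98 RPM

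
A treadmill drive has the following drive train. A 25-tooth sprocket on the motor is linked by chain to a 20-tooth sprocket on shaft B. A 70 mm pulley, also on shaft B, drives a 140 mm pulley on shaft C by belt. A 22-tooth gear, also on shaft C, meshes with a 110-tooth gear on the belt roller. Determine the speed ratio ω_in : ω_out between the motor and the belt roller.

8

Each stage contributes driven/driver: chain 20/25 = 0.8, belt 140/70 = 2, gear mesh 110/22 = 5.
Overall: 0.8 × 2 × 5 = 8.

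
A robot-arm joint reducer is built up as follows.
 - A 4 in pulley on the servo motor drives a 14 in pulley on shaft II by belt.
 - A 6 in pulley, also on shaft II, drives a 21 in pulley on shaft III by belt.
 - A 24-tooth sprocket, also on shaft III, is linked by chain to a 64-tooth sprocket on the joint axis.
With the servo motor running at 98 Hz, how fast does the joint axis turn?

3 Hz

belt 14/4 = 3.5 → 98/3.5 = 28 Hz
belt 21/6 = 3.5 → 28/3.5 = 8 Hz
chain 64/24 = 2.6667 → 8/2.6667 = 3 Hz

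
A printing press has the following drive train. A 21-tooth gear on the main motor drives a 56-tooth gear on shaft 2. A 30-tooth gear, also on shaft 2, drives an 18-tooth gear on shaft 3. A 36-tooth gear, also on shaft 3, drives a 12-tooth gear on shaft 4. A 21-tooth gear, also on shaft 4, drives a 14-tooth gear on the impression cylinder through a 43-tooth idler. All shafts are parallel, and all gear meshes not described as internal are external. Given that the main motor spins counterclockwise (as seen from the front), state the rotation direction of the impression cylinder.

the main motor → shaft 2: external mesh, 1 reversal → CW.
shaft 2 → shaft 3: external mesh, 1 reversal → CCW.
shaft 3 → shaft 4: external mesh, 1 reversal → CW.
shaft 4 → the impression cylinder: driver → idler → driven is 2 external meshes, 2 reversals → CW.
5 reversals in total — an odd number — so the impression cylinder turns opposite to the main motor.

clockwise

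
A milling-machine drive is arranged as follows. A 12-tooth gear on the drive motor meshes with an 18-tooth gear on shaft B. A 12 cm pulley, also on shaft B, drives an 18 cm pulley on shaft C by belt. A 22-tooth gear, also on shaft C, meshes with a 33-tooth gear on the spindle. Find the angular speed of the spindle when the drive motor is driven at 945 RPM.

280 RPM

Gear mesh: ratio = 18/12 = 1.5, so shaft B turns at 945 / 1.5 = 630 RPM.
Belt: ratio = 18/12 = 1.5, so shaft C turns at 630 / 1.5 = 420 RPM.
Gear mesh: ratio = 33/22 = 1.5, so the spindle turns at 420 / 1.5 = 280 RPM.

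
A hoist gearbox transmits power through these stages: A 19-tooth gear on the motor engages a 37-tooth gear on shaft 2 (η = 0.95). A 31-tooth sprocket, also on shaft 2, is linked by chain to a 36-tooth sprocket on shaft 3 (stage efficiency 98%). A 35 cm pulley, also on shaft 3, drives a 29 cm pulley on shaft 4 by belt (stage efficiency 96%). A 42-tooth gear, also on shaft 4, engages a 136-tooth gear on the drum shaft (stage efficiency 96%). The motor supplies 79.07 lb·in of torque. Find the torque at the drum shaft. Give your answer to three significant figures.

gear mesh 37/19 = 1.9474 → τ = 79.07·1.9474·0.95 = 146.28 lb·in
chain 36/31 = 1.1613 → τ = 146.28·1.1613·0.98 = 166.48 lb·in
belt 29/35 = 0.82857 → τ = 166.48·0.82857·0.96 = 132.42 lb·in
gear mesh 136/42 = 3.2381 → τ = 132.42·3.2381·0.96 = 411.64 lb·in

412 lb·in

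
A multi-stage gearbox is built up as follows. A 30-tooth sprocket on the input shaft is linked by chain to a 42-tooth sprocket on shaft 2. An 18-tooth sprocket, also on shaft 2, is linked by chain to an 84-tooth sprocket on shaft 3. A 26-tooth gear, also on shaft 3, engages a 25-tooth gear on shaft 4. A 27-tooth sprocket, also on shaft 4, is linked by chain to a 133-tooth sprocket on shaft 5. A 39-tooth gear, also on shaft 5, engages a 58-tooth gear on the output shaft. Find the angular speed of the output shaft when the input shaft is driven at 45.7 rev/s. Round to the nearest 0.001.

0.993 rev/s

Chain: ratio = 42/30 = 1.4, so shaft 2 turns at 45.7 / 1.4 = 32.643 rev/s.
Chain: ratio = 84/18 = 4.6667, so shaft 3 turns at 32.643 / 4.6667 = 6.9949 rev/s.
Gear mesh: ratio = 25/26 = 0.96154, so shaft 4 turns at 6.9949 / 0.96154 = 7.2747 rev/s.
Chain: ratio = 133/27 = 4.9259, so shaft 5 turns at 7.2747 / 4.9259 = 1.4768 rev/s.
Gear mesh: ratio = 58/39 = 1.4872, so the output shaft turns at 1.4768 / 1.4872 = 0.99303 rev/s.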